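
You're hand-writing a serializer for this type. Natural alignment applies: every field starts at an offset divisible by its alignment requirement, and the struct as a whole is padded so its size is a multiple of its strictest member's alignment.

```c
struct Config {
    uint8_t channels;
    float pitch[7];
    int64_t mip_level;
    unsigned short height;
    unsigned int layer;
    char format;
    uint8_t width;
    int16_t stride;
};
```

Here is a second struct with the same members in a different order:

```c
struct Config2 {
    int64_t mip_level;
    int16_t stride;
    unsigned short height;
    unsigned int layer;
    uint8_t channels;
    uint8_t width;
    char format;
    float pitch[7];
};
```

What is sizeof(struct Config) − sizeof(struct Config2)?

channels at 0 (size 1, align 1) → ends 1
pad 3 to align 4 for pitch
pitch at 4 (size 28, align 4) → ends 32
mip_level at 32 (size 8, align 8) → ends 40
height at 40 (size 2, align 2) → ends 42
pad 2 to align 4 for layer
layer at 44 (size 4, align 4) → ends 48
format at 48 (size 1, align 1) → ends 49
width at 49 (size 1, align 1) → ends 50
stride at 50 (size 2, align 2) → ends 52
tail pad 4 to reach multiple of 8
total 56 bytes, alignment 8
— Config2 —
mip_level at 0 (size 8, align 8) → ends 8
stride at 8 (size 2, align 2) → ends 10
height at 10 (size 2, align 2) → ends 12
layer at 12 (size 4, align 4) → ends 16
channels at 16 (size 1, align 1) → ends 17
width at 17 (size 1, align 1) → ends 18
format at 18 (size 1, align 1) → ends 19
pad 1 to align 4 for pitch
pitch at 20 (size 28, align 4) → ends 48
total 48 bytes, alignment 8
56 − 48 = 8

8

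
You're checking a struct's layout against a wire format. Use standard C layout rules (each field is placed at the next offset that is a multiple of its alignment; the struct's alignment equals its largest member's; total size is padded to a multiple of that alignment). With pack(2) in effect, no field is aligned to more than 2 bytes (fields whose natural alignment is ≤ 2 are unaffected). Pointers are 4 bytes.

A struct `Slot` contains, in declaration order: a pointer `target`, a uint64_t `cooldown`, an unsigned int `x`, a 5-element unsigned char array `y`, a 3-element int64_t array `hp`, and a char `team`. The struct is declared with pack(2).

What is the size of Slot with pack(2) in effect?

@0: target [4B, align 2] → 4
@4: cooldown [8B, align 2] → 12
@12: x [4B, align 2] → 16
@16: y [5B, align 1] → 21
+1 pad (align 2)
@22: hp [24B, align 2] → 46
@46: team [1B, align 1] → 47
+1 tail pad (align 2)
size 48, align 2

48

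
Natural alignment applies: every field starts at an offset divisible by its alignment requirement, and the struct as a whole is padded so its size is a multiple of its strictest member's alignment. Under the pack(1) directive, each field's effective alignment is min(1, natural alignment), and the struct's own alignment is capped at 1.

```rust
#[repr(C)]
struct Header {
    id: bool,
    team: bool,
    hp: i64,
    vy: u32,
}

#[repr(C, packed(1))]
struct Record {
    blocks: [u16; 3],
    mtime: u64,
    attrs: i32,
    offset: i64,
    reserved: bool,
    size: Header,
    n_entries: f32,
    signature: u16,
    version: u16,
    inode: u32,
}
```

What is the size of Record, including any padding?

63

Header: @0: id [1B, align 1] → 1; @1: team [1B, align 1] → 2; +6 pad (align 8); @8: hp [8B, align 8] → 16; @16: vy [4B, align 4] → 20; +4 tail pad (align 8); size 24, align 8
@0: blocks [6B, align 1] → 6
@6: mtime [8B, align 1] → 14
@14: attrs [4B, align 1] → 18
@18: offset [8B, align 1] → 26
@26: reserved [1B, align 1] → 27
@27: size [24B, align 1] → 51
@51: n_entries [4B, align 1] → 55
@55: signature [2B, align 1] → 57
@57: version [2B, align 1] → 59
@59: inode [4B, align 1] → 63
size 63, align 1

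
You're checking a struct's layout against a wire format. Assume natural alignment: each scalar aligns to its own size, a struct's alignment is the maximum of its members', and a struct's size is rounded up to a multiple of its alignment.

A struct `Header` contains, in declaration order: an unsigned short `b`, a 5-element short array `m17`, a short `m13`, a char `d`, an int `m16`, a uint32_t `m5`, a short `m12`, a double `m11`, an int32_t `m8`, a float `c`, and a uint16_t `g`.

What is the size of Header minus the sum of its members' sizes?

13

b at 0 (size 2, align 2) → ends 2
m17 at 2 (size 10, align 2) → ends 12
m13 at 12 (size 2, align 2) → ends 14
d at 14 (size 1, align 1) → ends 15
pad 1 to align 4 for m16
m16 at 16 (size 4, align 4) → ends 20
m5 at 20 (size 4, align 4) → ends 24
m12 at 24 (size 2, align 2) → ends 26
pad 6 to align 8 for m11
m11 at 32 (size 8, align 8) → ends 40
m8 at 40 (size 4, align 4) → ends 44
c at 44 (size 4, align 4) → ends 48
g at 48 (size 2, align 2) → ends 50
tail pad 6 to reach multiple of 8
total 56 bytes, alignment 8
data bytes 43, size 56 → padding 13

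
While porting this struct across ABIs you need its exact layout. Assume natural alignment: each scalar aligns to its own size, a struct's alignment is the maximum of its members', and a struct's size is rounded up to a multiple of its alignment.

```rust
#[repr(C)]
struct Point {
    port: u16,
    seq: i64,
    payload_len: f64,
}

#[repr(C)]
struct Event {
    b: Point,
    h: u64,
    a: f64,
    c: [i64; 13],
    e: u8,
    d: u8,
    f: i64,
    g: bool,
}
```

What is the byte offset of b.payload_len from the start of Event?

Point: port at 0 (size 2, align 2) → ends 2; pad 6 to align 8 for seq; seq at 8 (size 8, align 8) → ends 16; payload_len at 16 (size 8, align 8) → ends 24; total 24 bytes, alignment 8
b at 0 (size 24, align 8) → ends 24
within Point: payload_len at 16
0 + 16 = 16

16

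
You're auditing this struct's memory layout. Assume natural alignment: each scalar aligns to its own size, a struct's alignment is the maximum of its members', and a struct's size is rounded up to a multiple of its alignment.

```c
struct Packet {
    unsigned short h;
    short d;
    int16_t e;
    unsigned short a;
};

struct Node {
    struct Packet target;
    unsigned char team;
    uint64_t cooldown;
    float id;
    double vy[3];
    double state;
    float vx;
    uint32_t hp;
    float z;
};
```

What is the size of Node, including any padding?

80

Packet: h at 0 (size 2, align 2) → ends 2; d at 2 (size 2, align 2) → ends 4; e at 4 (size 2, align 2) → ends 6; a at 6 (size 2, align 2) → ends 8; total 8 bytes, alignment 2
target at 0 (size 8, align 2) → ends 8
team at 8 (size 1, align 1) → ends 9
pad 7 to align 8 for cooldown
cooldown at 16 (size 8, align 8) → ends 24
id at 24 (size 4, align 4) → ends 28
pad 4 to align 8 for vy
vy at 32 (size 24, align 8) → ends 56
state at 56 (size 8, align 8) → ends 64
vx at 64 (size 4, align 4) → ends 68
hp at 68 (size 4, align 4) → ends 72
z at 72 (size 4, align 4) → ends 76
tail pad 4 to reach multiple of 8
total 80 bytes, alignment 8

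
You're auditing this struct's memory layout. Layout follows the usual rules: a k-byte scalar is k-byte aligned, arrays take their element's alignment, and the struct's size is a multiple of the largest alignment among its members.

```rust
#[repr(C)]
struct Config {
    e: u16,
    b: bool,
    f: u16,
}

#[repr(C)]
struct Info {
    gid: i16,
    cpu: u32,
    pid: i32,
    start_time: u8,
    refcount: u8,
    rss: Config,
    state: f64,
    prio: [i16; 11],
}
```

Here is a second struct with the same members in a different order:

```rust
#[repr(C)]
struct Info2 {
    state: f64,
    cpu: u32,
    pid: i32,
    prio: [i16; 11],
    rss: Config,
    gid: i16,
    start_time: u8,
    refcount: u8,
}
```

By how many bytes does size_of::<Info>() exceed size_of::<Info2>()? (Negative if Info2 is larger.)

Config: @0: e [2B, align 2] → 2; @2: b [1B, align 1] → 3; +1 pad (align 2); @4: f [2B, align 2] → 6; size 6, align 2
@0: gid [2B, align 2] → 2
+2 pad (align 4)
@4: cpu [4B, align 4] → 8
@8: pid [4B, align 4] → 12
@12: start_time [1B, align 1] → 13
@13: refcount [1B, align 1] → 14
@14: rss [6B, align 2] → 20
+4 pad (align 8)
@24: state [8B, align 8] → 32
@32: prio [22B, align 2] → 54
+2 tail pad (align 8)
size 56, align 8
— Info2 —
@0: state [8B, align 8] → 8
@8: cpu [4B, align 4] → 12
@12: pid [4B, align 4] → 16
@16: prio [22B, align 2] → 38
@38: rss [6B, align 2] → 44
@44: gid [2B, align 2] → 46
@46: start_time [1B, align 1] → 47
@47: refcount [1B, align 1] → 48
size 48, align 8
56 − 48 = 8

8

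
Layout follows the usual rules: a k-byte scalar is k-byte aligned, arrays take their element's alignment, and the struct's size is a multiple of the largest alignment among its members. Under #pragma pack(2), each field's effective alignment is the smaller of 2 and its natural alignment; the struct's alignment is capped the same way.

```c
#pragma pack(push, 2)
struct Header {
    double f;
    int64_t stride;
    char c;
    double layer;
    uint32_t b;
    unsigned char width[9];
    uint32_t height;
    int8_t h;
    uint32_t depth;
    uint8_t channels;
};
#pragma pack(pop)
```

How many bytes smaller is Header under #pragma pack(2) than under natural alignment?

12

natural layout:
  @0: f [8B, align 8] → 8
  @8: stride [8B, align 8] → 16
  @16: c [1B, align 1] → 17
  +7 pad (align 8)
  @24: layer [8B, align 8] → 32
  @32: b [4B, align 4] → 36
  @36: width [9B, align 1] → 45
  +3 pad (align 4)
  @48: height [4B, align 4] → 52
  @52: h [1B, align 1] → 53
  +3 pad (align 4)
  @56: depth [4B, align 4] → 60
  @60: channels [1B, align 1] → 61
  +3 tail pad (align 8)
  size 64, align 8
packed(2) layout:
  @0: f [8B, align 2] → 8
  @8: stride [8B, align 2] → 16
  @16: c [1B, align 1] → 17
  +1 pad (align 2)
  @18: layer [8B, align 2] → 26
  @26: b [4B, align 2] → 30
  @30: width [9B, align 1] → 39
  +1 pad (align 2)
  @40: height [4B, align 2] → 44
  @44: h [1B, align 1] → 45
  +1 pad (align 2)
  @46: depth [4B, align 2] → 50
  @50: channels [1B, align 1] → 51
  +1 tail pad (align 2)
  size 52, align 2
64 − 52 = 12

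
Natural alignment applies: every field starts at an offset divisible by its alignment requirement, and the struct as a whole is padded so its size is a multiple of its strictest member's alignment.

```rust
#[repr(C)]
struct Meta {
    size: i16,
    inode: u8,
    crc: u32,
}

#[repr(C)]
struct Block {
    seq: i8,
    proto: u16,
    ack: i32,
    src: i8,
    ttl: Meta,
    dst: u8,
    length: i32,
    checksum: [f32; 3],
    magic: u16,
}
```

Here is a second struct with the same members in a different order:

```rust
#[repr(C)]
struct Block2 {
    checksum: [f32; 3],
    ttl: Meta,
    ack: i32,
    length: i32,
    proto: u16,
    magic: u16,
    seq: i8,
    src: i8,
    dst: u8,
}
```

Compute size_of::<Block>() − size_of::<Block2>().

8

Meta: 0..2  size  (2B, 2-aligned); 2..3  inode  (1B, 1-aligned); 3..4  -- padding (1B); 4..8  crc  (4B, 4-aligned); sizeof = 8, alignof = 4
0..1  seq  (1B, 1-aligned)
1..2  -- padding (1B)
2..4  proto  (2B, 2-aligned)
4..8  ack  (4B, 4-aligned)
8..9  src  (1B, 1-aligned)
9..12  -- padding (3B)
12..20  ttl  (8B, 4-aligned)
20..21  dst  (1B, 1-aligned)
21..24  -- padding (3B)
24..28  length  (4B, 4-aligned)
28..40  checksum  (12B, 4-aligned)
40..42  magic  (2B, 2-aligned)
42..44  -- tail padding (2B)
sizeof = 44, alignof = 4
— Block2 —
0..12  checksum  (12B, 4-aligned)
12..20  ttl  (8B, 4-aligned)
20..24  ack  (4B, 4-aligned)
24..28  length  (4B, 4-aligned)
28..30  proto  (2B, 2-aligned)
30..32  magic  (2B, 2-aligned)
32..33  seq  (1B, 1-aligned)
33..34  src  (1B, 1-aligned)
34..35  dst  (1B, 1-aligned)
35..36  -- tail padding (1B)
sizeof = 36, alignof = 4
44 − 36 = 8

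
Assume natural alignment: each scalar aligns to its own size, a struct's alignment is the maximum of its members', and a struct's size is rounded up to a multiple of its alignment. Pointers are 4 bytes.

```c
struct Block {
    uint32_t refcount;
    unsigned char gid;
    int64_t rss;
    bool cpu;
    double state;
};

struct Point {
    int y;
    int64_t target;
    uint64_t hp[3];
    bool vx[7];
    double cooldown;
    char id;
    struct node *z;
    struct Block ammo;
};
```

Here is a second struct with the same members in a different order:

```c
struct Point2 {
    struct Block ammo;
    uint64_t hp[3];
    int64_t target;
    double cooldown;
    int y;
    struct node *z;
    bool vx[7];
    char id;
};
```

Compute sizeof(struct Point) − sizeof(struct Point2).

8

Block: refcount at 0 (size 4, align 4) → ends 4; gid at 4 (size 1, align 1) → ends 5; pad 3 to align 8 for rss; rss at 8 (size 8, align 8) → ends 16; cpu at 16 (size 1, align 1) → ends 17; pad 7 to align 8 for state; state at 24 (size 8, align 8) → ends 32; total 32 bytes, alignment 8
y at 0 (size 4, align 4) → ends 4
pad 4 to align 8 for target
target at 8 (size 8, align 8) → ends 16
hp at 16 (size 24, align 8) → ends 40
vx at 40 (size 7, align 1) → ends 47
pad 1 to align 8 for cooldown
cooldown at 48 (size 8, align 8) → ends 56
id at 56 (size 1, align 1) → ends 57
pad 3 to align 4 for z
z at 60 (size 4, align 4) → ends 64
ammo at 64 (size 32, align 8) → ends 96
total 96 bytes, alignment 8
— Point2 —
ammo at 0 (size 32, align 8) → ends 32
hp at 32 (size 24, align 8) → ends 56
target at 56 (size 8, align 8) → ends 64
cooldown at 64 (size 8, align 8) → ends 72
y at 72 (size 4, align 4) → ends 76
z at 76 (size 4, align 4) → ends 80
vx at 80 (size 7, align 1) → ends 87
id at 87 (size 1, align 1) → ends 88
total 88 bytes, alignment 8
96 − 88 = 8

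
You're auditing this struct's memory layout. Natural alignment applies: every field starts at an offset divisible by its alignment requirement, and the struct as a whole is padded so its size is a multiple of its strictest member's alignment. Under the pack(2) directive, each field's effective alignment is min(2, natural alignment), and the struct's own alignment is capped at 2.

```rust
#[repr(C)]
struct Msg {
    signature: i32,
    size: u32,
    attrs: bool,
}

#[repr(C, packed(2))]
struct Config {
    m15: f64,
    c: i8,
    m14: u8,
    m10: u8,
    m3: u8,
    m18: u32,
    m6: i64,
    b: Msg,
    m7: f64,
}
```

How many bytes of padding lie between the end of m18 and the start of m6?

0

Msg: @0: signature [4B, align 4] → 4; @4: size [4B, align 4] → 8; @8: attrs [1B, align 1] → 9; +3 tail pad (align 4); size 12, align 4
@0: m15 [8B, align 2] → 8
@8: c [1B, align 1] → 9
@9: m14 [1B, align 1] → 10
@10: m10 [1B, align 1] → 11
@11: m3 [1B, align 1] → 12
@12: m18 [4B, align 2] → 16
@16: m6 [8B, align 2] → 24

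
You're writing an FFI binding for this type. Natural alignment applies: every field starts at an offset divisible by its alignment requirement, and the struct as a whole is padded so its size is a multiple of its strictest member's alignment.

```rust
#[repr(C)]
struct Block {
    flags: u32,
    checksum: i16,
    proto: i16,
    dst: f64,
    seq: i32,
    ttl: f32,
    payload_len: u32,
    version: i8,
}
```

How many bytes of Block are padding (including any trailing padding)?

flags at 0 (size 4, align 4) → ends 4
checksum at 4 (size 2, align 2) → ends 6
proto at 6 (size 2, align 2) → ends 8
dst at 8 (size 8, align 8) → ends 16
seq at 16 (size 4, align 4) → ends 20
ttl at 20 (size 4, align 4) → ends 24
payload_len at 24 (size 4, align 4) → ends 28
version at 28 (size 1, align 1) → ends 29
tail pad 3 to reach multiple of 8
total 32 bytes, alignment 8
data bytes 29, size 32 → padding 3

3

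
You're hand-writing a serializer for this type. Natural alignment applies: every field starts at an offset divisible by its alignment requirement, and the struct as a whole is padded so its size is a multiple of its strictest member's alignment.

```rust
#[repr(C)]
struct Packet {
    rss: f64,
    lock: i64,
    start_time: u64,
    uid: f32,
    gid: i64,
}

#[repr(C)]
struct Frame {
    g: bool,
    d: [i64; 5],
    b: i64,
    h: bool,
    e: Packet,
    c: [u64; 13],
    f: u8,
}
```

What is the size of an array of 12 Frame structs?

Packet: 0..8  rss  (8B, 8-aligned); 8..16  lock  (8B, 8-aligned); 16..24  start_time  (8B, 8-aligned); 24..28  uid  (4B, 4-aligned); 28..32  -- padding (4B); 32..40  gid  (8B, 8-aligned); sizeof = 40, alignof = 8
0..1  g  (1B, 1-aligned)
1..8  -- padding (7B)
8..48  d  (40B, 8-aligned)
48..56  b  (8B, 8-aligned)
56..57  h  (1B, 1-aligned)
57..64  -- padding (7B)
64..104  e  (40B, 8-aligned)
104..208  c  (104B, 8-aligned)
208..209  f  (1B, 1-aligned)
209..216  -- tail padding (7B)
sizeof = 216, alignof = 8
array of 12: 12 × 216 = 2592

2592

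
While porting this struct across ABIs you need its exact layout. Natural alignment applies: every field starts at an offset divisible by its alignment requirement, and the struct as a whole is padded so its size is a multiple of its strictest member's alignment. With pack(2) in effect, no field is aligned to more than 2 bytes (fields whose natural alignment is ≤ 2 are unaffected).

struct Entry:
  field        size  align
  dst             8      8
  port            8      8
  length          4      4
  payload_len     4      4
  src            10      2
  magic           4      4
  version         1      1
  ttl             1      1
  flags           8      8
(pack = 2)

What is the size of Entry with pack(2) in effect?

0..8  dst  (8B, 2-aligned)
8..16  port  (8B, 2-aligned)
16..20  length  (4B, 2-aligned)
20..24  payload_len  (4B, 2-aligned)
24..34  src  (10B, 2-aligned)
34..38  magic  (4B, 2-aligned)
38..39  version  (1B, 1-aligned)
39..40  ttl  (1B, 1-aligned)
40..48  flags  (8B, 2-aligned)
sizeof = 48, alignof = 2

48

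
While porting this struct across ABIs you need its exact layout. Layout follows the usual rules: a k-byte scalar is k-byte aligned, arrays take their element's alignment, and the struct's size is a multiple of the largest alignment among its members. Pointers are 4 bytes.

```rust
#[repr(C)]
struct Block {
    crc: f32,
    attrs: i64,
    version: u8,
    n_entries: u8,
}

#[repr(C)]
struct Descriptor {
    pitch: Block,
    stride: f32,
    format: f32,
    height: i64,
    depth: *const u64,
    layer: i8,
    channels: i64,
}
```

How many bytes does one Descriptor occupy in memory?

56 bytes

Block: crc at 0 (size 4, align 4) → ends 4; pad 4 to align 8 for attrs; attrs at 8 (size 8, align 8) → ends 16; version at 16 (size 1, align 1) → ends 17; n_entries at 17 (size 1, align 1) → ends 18; tail pad 6 to reach multiple of 8; total 24 bytes, alignment 8
pitch at 0 (size 24, align 8) → ends 24
stride at 24 (size 4, align 4) → ends 28
format at 28 (size 4, align 4) → ends 32
height at 32 (size 8, align 8) → ends 40
depth at 40 (size 4, align 4) → ends 44
layer at 44 (size 1, align 1) → ends 45
pad 3 to align 8 for channels
channels at 48 (size 8, align 8) → ends 56
total 56 bytes, alignment 8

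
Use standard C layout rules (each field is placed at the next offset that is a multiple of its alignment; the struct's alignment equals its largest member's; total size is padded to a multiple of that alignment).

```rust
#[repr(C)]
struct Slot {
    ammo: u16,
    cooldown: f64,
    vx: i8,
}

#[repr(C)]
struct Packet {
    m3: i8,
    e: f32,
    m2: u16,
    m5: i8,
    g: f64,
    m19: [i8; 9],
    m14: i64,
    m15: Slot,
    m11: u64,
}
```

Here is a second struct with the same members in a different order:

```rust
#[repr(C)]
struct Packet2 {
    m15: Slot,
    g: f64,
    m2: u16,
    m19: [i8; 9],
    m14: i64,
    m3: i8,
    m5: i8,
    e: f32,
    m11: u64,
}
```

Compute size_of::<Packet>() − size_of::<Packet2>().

Slot: ammo at 0 (size 2, align 2) → ends 2; pad 6 to align 8 for cooldown; cooldown at 8 (size 8, align 8) → ends 16; vx at 16 (size 1, align 1) → ends 17; tail pad 7 to reach multiple of 8; total 24 bytes, alignment 8
m3 at 0 (size 1, align 1) → ends 1
pad 3 to align 4 for e
e at 4 (size 4, align 4) → ends 8
m2 at 8 (size 2, align 2) → ends 10
m5 at 10 (size 1, align 1) → ends 11
pad 5 to align 8 for g
g at 16 (size 8, align 8) → ends 24
m19 at 24 (size 9, align 1) → ends 33
pad 7 to align 8 for m14
m14 at 40 (size 8, align 8) → ends 48
m15 at 48 (size 24, align 8) → ends 72
m11 at 72 (size 8, align 8) → ends 80
total 80 bytes, alignment 8
— Packet2 —
m15 at 0 (size 24, align 8) → ends 24
g at 24 (size 8, align 8) → ends 32
m2 at 32 (size 2, align 2) → ends 34
m19 at 34 (size 9, align 1) → ends 43
pad 5 to align 8 for m14
m14 at 48 (size 8, align 8) → ends 56
m3 at 56 (size 1, align 1) → ends 57
m5 at 57 (size 1, align 1) → ends 58
pad 2 to align 4 for e
e at 60 (size 4, align 4) → ends 64
m11 at 64 (size 8, align 8) → ends 72
total 72 bytes, alignment 8
80 − 72 = 8

8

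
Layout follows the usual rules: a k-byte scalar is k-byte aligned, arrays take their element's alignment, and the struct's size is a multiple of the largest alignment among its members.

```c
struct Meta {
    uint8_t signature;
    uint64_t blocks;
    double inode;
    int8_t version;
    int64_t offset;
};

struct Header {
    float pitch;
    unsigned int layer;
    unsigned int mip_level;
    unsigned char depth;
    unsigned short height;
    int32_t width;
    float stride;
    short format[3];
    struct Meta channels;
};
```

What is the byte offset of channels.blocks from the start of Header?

Meta: @0: signature [1B, align 1] → 1; +7 pad (align 8); @8: blocks [8B, align 8] → 16; @16: inode [8B, align 8] → 24; @24: version [1B, align 1] → 25; +7 pad (align 8); @32: offset [8B, align 8] → 40; size 40, align 8
@0: pitch [4B, align 4] → 4
@4: layer [4B, align 4] → 8
@8: mip_level [4B, align 4] → 12
@12: depth [1B, align 1] → 13
+1 pad (align 2)
@14: height [2B, align 2] → 16
@16: width [4B, align 4] → 20
@20: stride [4B, align 4] → 24
@24: format [6B, align 2] → 30
+2 pad (align 8)
@32: channels [40B, align 8] → 72
within Meta: blocks at 8
32 + 8 = 40

40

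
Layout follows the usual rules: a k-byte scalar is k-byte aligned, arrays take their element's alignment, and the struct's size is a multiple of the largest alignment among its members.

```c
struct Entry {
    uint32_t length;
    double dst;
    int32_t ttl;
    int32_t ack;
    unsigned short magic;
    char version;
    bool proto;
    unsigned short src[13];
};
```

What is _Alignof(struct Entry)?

member alignments: length=4, dst=8, ttl=4, ack=4, magic=2, version=1, proto=1, src=2
max = 8

8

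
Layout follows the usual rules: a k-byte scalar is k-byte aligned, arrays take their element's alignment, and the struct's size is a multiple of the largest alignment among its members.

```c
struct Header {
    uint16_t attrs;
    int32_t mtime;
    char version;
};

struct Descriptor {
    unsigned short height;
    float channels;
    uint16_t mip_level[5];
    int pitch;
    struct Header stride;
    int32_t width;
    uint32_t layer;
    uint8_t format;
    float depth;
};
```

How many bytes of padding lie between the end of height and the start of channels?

2

Header: 0..2  attrs  (2B, 2-aligned); 2..4  -- padding (2B); 4..8  mtime  (4B, 4-aligned); 8..9  version  (1B, 1-aligned); 9..12  -- tail padding (3B); sizeof = 12, alignof = 4
0..2  height  (2B, 2-aligned)
2..4  -- padding (2B)
4..8  channels  (4B, 4-aligned)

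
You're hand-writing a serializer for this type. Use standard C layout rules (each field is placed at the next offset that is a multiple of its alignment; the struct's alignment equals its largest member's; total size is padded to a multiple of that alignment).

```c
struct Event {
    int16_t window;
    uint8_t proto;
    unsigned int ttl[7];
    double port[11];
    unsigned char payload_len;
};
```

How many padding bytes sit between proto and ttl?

1

@0: window [2B, align 2] → 2
@2: proto [1B, align 1] → 3
+1 pad (align 4)
@4: ttl [28B, align 4] → 32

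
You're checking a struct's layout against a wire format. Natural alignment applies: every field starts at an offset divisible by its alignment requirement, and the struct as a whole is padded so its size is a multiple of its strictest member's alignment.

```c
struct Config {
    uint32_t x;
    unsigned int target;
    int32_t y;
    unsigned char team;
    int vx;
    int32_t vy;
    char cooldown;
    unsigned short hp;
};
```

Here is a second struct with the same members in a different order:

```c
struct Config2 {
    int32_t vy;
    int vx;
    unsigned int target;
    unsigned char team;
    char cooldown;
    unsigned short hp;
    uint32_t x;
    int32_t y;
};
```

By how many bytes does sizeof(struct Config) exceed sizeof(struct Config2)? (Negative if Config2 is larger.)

4

x at 0 (size 4, align 4) → ends 4
target at 4 (size 4, align 4) → ends 8
y at 8 (size 4, align 4) → ends 12
team at 12 (size 1, align 1) → ends 13
pad 3 to align 4 for vx
vx at 16 (size 4, align 4) → ends 20
vy at 20 (size 4, align 4) → ends 24
cooldown at 24 (size 1, align 1) → ends 25
pad 1 to align 2 for hp
hp at 26 (size 2, align 2) → ends 28
total 28 bytes, alignment 4
— Config2 —
vy at 0 (size 4, align 4) → ends 4
vx at 4 (size 4, align 4) → ends 8
target at 8 (size 4, align 4) → ends 12
team at 12 (size 1, align 1) → ends 13
cooldown at 13 (size 1, align 1) → ends 14
hp at 14 (size 2, align 2) → ends 16
x at 16 (size 4, align 4) → ends 20
y at 20 (size 4, align 4) → ends 24
total 24 bytes, alignment 4
28 − 24 = 4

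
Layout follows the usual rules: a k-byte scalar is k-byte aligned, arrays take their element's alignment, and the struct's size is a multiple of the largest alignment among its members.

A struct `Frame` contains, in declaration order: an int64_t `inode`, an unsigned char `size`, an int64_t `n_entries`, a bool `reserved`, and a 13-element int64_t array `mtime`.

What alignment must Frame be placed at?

member alignments: inode=8, size=1, n_entries=8, reserved=1, mtime=8
max = 8

8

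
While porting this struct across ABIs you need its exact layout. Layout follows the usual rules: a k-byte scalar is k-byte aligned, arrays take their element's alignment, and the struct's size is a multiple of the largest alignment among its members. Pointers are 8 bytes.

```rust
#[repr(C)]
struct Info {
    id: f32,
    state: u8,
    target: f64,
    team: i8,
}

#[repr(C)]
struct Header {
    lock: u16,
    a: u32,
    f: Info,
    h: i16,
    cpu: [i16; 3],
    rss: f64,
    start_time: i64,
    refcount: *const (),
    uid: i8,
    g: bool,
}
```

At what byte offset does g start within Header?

Info: @0: id [4B, align 4] → 4; @4: state [1B, align 1] → 5; +3 pad (align 8); @8: target [8B, align 8] → 16; @16: team [1B, align 1] → 17; +7 tail pad (align 8); size 24, align 8
@0: lock [2B, align 2] → 2
+2 pad (align 4)
@4: a [4B, align 4] → 8
@8: f [24B, align 8] → 32
@32: h [2B, align 2] → 34
@34: cpu [6B, align 2] → 40
@40: rss [8B, align 8] → 48
@48: start_time [8B, align 8] → 56
@56: refcount [8B, align 8] → 64
@64: uid [1B, align 1] → 65
@65: g [1B, align 1] → 66

65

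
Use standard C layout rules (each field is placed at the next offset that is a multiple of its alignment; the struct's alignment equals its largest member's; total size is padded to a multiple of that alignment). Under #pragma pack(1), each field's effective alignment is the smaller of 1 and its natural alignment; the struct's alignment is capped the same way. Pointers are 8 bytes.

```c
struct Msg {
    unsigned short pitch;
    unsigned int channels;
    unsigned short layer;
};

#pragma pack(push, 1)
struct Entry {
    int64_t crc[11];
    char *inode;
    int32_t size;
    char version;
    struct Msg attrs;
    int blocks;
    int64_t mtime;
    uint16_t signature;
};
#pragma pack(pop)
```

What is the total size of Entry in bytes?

127 bytes

Msg: pitch at 0 (size 2, align 2) → ends 2; pad 2 to align 4 for channels; channels at 4 (size 4, align 4) → ends 8; layer at 8 (size 2, align 2) → ends 10; tail pad 2 to reach multiple of 4; total 12 bytes, alignment 4
crc at 0 (size 88, align 1) → ends 88
inode at 88 (size 8, align 1) → ends 96
size at 96 (size 4, align 1) → ends 100
version at 100 (size 1, align 1) → ends 101
attrs at 101 (size 12, align 1) → ends 113
blocks at 113 (size 4, align 1) → ends 117
mtime at 117 (size 8, align 1) → ends 125
signature at 125 (size 2, align 1) → ends 127
total 127 bytes, alignment 1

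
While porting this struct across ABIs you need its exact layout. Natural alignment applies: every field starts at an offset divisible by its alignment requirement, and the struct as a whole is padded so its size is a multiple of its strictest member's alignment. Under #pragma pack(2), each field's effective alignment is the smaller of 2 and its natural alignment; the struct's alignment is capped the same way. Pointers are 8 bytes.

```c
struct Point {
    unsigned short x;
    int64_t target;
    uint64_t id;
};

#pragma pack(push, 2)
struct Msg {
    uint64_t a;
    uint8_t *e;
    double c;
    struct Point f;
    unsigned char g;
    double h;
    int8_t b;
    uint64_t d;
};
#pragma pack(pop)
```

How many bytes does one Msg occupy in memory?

Point: x at 0 (size 2, align 2) → ends 2; pad 6 to align 8 for target; target at 8 (size 8, align 8) → ends 16; id at 16 (size 8, align 8) → ends 24; total 24 bytes, alignment 8
a at 0 (size 8, align 2) → ends 8
e at 8 (size 8, align 2) → ends 16
c at 16 (size 8, align 2) → ends 24
f at 24 (size 24, align 2) → ends 48
g at 48 (size 1, align 1) → ends 49
pad 1 to align 2 for h
h at 50 (size 8, align 2) → ends 58
b at 58 (size 1, align 1) → ends 59
pad 1 to align 2 for d
d at 60 (size 8, align 2) → ends 68
total 68 bytes, alignment 2

68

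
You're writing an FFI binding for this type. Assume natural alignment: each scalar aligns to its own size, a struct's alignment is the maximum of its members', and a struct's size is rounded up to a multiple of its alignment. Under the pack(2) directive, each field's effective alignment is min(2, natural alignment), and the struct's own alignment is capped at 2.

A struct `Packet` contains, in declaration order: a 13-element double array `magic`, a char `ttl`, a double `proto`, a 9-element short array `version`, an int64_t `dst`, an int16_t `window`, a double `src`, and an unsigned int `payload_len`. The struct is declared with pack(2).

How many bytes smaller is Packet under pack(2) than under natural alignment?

natural layout:
  magic at 0 (size 104, align 8) → ends 104
  ttl at 104 (size 1, align 1) → ends 105
  pad 7 to align 8 for proto
  proto at 112 (size 8, align 8) → ends 120
  version at 120 (size 18, align 2) → ends 138
  pad 6 to align 8 for dst
  dst at 144 (size 8, align 8) → ends 152
  window at 152 (size 2, align 2) → ends 154
  pad 6 to align 8 for src
  src at 160 (size 8, align 8) → ends 168
  payload_len at 168 (size 4, align 4) → ends 172
  tail pad 4 to reach multiple of 8
  total 176 bytes, alignment 8
packed(2) layout:
  magic at 0 (size 104, align 2) → ends 104
  ttl at 104 (size 1, align 1) → ends 105
  pad 1 to align 2 for proto
  proto at 106 (size 8, align 2) → ends 114
  version at 114 (size 18, align 2) → ends 132
  dst at 132 (size 8, align 2) → ends 140
  window at 140 (size 2, align 2) → ends 142
  src at 142 (size 8, align 2) → ends 150
  payload_len at 150 (size 4, align 2) → ends 154
  total 154 bytes, alignment 2
176 − 154 = 22

22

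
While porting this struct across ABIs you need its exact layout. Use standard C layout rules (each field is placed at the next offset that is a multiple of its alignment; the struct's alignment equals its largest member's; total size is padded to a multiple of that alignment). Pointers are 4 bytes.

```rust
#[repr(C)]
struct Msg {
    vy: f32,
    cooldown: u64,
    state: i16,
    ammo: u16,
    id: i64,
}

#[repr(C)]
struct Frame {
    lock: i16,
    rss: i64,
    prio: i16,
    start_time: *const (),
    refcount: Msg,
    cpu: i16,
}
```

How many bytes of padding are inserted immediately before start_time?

2

Msg: @0: vy [4B, align 4] → 4; +4 pad (align 8); @8: cooldown [8B, align 8] → 16; @16: state [2B, align 2] → 18; @18: ammo [2B, align 2] → 20; +4 pad (align 8); @24: id [8B, align 8] → 32; size 32, align 8
@0: lock [2B, align 2] → 2
+6 pad (align 8)
@8: rss [8B, align 8] → 16
@16: prio [2B, align 2] → 18
+2 pad (align 4)
@20: start_time [4B, align 4] → 24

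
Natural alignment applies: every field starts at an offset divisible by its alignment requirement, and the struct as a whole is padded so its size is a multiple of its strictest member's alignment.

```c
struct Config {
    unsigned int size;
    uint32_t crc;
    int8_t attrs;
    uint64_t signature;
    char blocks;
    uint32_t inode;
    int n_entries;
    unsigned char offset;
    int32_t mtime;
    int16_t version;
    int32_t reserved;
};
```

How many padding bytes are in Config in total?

@0: size [4B, align 4] → 4
@4: crc [4B, align 4] → 8
@8: attrs [1B, align 1] → 9
+7 pad (align 8)
@16: signature [8B, align 8] → 24
@24: blocks [1B, align 1] → 25
+3 pad (align 4)
@28: inode [4B, align 4] → 32
@32: n_entries [4B, align 4] → 36
@36: offset [1B, align 1] → 37
+3 pad (align 4)
@40: mtime [4B, align 4] → 44
@44: version [2B, align 2] → 46
+2 pad (align 4)
@48: reserved [4B, align 4] → 52
+4 tail pad (align 8)
size 56, align 8
data bytes 37, size 56 → padding 19

19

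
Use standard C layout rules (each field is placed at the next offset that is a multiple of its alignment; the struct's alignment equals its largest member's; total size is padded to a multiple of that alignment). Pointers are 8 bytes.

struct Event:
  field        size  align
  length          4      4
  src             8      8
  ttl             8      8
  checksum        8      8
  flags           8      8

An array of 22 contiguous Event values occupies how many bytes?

880

0..4  length  (4B, 4-aligned)
4..8  -- padding (4B)
8..16  src  (8B, 8-aligned)
16..24  ttl  (8B, 8-aligned)
24..32  checksum  (8B, 8-aligned)
32..40  flags  (8B, 8-aligned)
sizeof = 40, alignof = 8
array of 22: 22 × 40 = 880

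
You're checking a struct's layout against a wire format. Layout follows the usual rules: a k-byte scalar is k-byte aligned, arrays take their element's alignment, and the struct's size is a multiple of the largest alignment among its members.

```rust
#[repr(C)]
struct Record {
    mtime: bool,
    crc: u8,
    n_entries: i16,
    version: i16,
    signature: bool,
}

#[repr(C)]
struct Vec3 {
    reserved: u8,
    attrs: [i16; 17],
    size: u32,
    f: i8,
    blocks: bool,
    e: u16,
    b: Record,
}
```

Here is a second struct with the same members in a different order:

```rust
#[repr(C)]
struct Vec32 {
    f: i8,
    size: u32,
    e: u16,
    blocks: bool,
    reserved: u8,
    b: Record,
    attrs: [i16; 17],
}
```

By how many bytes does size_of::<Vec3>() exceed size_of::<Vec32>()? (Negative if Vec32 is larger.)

-4

Record: mtime at 0 (size 1, align 1) → ends 1; crc at 1 (size 1, align 1) → ends 2; n_entries at 2 (size 2, align 2) → ends 4; version at 4 (size 2, align 2) → ends 6; signature at 6 (size 1, align 1) → ends 7; tail pad 1 to reach multiple of 2; total 8 bytes, alignment 2
reserved at 0 (size 1, align 1) → ends 1
pad 1 to align 2 for attrs
attrs at 2 (size 34, align 2) → ends 36
size at 36 (size 4, align 4) → ends 40
f at 40 (size 1, align 1) → ends 41
blocks at 41 (size 1, align 1) → ends 42
e at 42 (size 2, align 2) → ends 44
b at 44 (size 8, align 2) → ends 52
total 52 bytes, alignment 4
— Vec32 —
f at 0 (size 1, align 1) → ends 1
pad 3 to align 4 for size
size at 4 (size 4, align 4) → ends 8
e at 8 (size 2, align 2) → ends 10
blocks at 10 (size 1, align 1) → ends 11
reserved at 11 (size 1, align 1) → ends 12
b at 12 (size 8, align 2) → ends 20
attrs at 20 (size 34, align 2) → ends 54
tail pad 2 to reach multiple of 4
total 56 bytes, alignment 4
52 − 56 = -4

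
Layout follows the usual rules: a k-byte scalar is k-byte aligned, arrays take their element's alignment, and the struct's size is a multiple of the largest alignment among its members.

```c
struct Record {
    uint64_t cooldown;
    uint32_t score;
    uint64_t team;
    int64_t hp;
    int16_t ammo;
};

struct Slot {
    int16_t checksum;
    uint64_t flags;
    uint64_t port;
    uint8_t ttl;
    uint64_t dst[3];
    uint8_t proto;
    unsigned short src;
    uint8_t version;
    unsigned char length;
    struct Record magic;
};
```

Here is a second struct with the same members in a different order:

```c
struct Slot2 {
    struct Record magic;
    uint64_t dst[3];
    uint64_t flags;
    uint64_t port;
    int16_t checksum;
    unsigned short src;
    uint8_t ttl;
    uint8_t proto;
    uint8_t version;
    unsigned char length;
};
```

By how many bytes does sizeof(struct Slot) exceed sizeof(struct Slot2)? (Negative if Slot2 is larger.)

16

Record: cooldown at 0 (size 8, align 8) → ends 8; score at 8 (size 4, align 4) → ends 12; pad 4 to align 8 for team; team at 16 (size 8, align 8) → ends 24; hp at 24 (size 8, align 8) → ends 32; ammo at 32 (size 2, align 2) → ends 34; tail pad 6 to reach multiple of 8; total 40 bytes, alignment 8
checksum at 0 (size 2, align 2) → ends 2
pad 6 to align 8 for flags
flags at 8 (size 8, align 8) → ends 16
port at 16 (size 8, align 8) → ends 24
ttl at 24 (size 1, align 1) → ends 25
pad 7 to align 8 for dst
dst at 32 (size 24, align 8) → ends 56
proto at 56 (size 1, align 1) → ends 57
pad 1 to align 2 for src
src at 58 (size 2, align 2) → ends 60
version at 60 (size 1, align 1) → ends 61
length at 61 (size 1, align 1) → ends 62
pad 2 to align 8 for magic
magic at 64 (size 40, align 8) → ends 104
total 104 bytes, alignment 8
— Slot2 —
magic at 0 (size 40, align 8) → ends 40
dst at 40 (size 24, align 8) → ends 64
flags at 64 (size 8, align 8) → ends 72
port at 72 (size 8, align 8) → ends 80
checksum at 80 (size 2, align 2) → ends 82
src at 82 (size 2, align 2) → ends 84
ttl at 84 (size 1, align 1) → ends 85
proto at 85 (size 1, align 1) → ends 86
version at 86 (size 1, align 1) → ends 87
length at 87 (size 1, align 1) → ends 88
total 88 bytes, alignment 8
104 − 88 = 16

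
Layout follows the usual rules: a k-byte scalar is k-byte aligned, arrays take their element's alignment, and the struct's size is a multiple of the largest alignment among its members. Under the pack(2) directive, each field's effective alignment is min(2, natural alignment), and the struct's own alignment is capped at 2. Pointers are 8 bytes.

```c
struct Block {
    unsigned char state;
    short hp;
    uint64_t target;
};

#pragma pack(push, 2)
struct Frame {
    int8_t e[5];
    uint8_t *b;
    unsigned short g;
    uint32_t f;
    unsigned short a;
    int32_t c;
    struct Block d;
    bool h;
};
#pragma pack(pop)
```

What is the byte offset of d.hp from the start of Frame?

28

Block: 0..1  state  (1B, 1-aligned); 1..2  -- padding (1B); 2..4  hp  (2B, 2-aligned); 4..8  -- padding (4B); 8..16  target  (8B, 8-aligned); sizeof = 16, alignof = 8
0..5  e  (5B, 1-aligned)
5..6  -- padding (1B)
6..14  b  (8B, 2-aligned)
14..16  g  (2B, 2-aligned)
16..20  f  (4B, 2-aligned)
20..22  a  (2B, 2-aligned)
22..26  c  (4B, 2-aligned)
26..42  d  (16B, 2-aligned)
within Block: hp at 2
26 + 2 = 28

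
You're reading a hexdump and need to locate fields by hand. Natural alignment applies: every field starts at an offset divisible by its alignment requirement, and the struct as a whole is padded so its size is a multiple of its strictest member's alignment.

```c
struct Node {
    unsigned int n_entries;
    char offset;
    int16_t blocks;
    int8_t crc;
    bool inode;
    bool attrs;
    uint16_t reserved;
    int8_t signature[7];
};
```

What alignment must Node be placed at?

member alignments: n_entries=4, offset=1, blocks=2, crc=1, inode=1, attrs=1, reserved=2, signature=1
max = 4

4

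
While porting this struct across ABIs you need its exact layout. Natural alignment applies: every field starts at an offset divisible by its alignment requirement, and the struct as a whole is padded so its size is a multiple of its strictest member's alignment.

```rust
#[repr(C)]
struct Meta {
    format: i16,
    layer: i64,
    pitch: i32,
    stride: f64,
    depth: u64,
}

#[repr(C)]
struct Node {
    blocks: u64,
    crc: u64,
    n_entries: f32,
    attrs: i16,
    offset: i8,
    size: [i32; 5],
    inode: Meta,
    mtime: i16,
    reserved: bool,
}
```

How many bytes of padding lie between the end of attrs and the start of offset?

Meta: 0..2  format  (2B, 2-aligned); 2..8  -- padding (6B); 8..16  layer  (8B, 8-aligned); 16..20  pitch  (4B, 4-aligned); 20..24  -- padding (4B); 24..32  stride  (8B, 8-aligned); 32..40  depth  (8B, 8-aligned); sizeof = 40, alignof = 8
0..8  blocks  (8B, 8-aligned)
8..16  crc  (8B, 8-aligned)
16..20  n_entries  (4B, 4-aligned)
20..22  attrs  (2B, 2-aligned)
22..23  offset  (1B, 1-aligned)

0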